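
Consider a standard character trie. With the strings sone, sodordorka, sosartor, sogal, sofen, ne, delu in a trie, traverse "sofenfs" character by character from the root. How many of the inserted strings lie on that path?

1

Check each prefix of "sofenfs" against the stored set — each match is an end-marker on the path.
Prefixes of the query that are stored words: "sofen"
Count: 1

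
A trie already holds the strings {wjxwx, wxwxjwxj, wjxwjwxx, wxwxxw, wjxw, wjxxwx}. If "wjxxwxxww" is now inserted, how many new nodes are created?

Walking "wjxxwxxww" from the root, the first 6 characters ("wjxxwx") follow existing edges; "x" is the first miss.
So 9 − 6 = 3 new nodes.

3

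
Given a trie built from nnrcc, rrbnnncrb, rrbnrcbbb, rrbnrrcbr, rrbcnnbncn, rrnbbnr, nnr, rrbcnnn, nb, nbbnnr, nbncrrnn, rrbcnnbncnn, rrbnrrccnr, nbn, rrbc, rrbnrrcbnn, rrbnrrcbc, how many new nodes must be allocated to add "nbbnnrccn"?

3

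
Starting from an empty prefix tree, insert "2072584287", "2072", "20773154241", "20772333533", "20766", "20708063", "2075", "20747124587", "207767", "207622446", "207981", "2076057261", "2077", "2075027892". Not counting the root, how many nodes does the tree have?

For each word, the new-node count is its length minus the longest prefix already in the trie:
  "2072584287" → 10 new (2, 0, 7, 2, 5, 8, 4, 2, 8, 7)
  "2072" → prefix "2072" already present; 0 new (none)
  "20773154241" → prefix "207" already present; 8 new (7, 3, 1, 5, 4, 2, 4, 1)
  "20772333533" → prefix "2077" already present; 7 new (2, 3, 3, 3, 5, 3, 3)
  "20766" → prefix "207" already present; 2 new (6, 6)
  "20708063" → prefix "207" already present; 5 new (0, 8, 0, 6, 3)
  "2075" → prefix "207" already present; 1 new (5)
  "20747124587" → prefix "207" already present; 8 new (4, 7, 1, 2, 4, 5, 8, 7)
  "207767" → prefix "2077" already present; 2 new (6, 7)
  "207622446" → prefix "2076" already present; 5 new (2, 2, 4, 4, 6)
  "207981" → prefix "207" already present; 3 new (9, 8, 1)
  "2076057261" → prefix "2076" already present; 6 new (0, 5, 7, 2, 6, 1)
  "2077" → prefix "2077" already present; 0 new (none)
  "2075027892" → prefix "2075" already present; 6 new (0, 2, 7, 8, 9, 2)
Total nodes = 10 + 0 + 8 + 7 + 2 + 5 + 1 + 8 + 2 + 5 + 3 + 6 + 0 + 6 = 63

63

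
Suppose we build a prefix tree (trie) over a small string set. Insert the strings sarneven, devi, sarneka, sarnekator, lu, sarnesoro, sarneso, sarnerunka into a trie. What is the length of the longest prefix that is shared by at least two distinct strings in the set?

Equivalently: take the maximum, over all pairs, of their longest common prefix length.
e.g. "sarneka" and "sarnekator" share the prefix "sarneka" of length 7; no pair shares a longer one.
Longest shared-prefix length: 7

7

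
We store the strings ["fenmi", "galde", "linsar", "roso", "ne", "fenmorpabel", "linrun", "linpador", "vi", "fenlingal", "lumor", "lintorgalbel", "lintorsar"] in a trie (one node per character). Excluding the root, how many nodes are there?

61

Insert word by word; a character creates a node only if that edge doesn't already exist:
  "fenmi" → 5 new (f, e, n, m, i)
  "galde" → 5 new (g, a, l, d, e)
  "linsar" → 6 new (l, i, n, s, a, r)
  "roso" → 4 new (r, o, s, o)
  "ne" → 2 new (n, e)
  "fenmorpabel" → prefix "fenm" already present; 7 new (o, r, p, a, b, e, l)
  "linrun" → prefix "lin" already present; 3 new (r, u, n)
  "linpador" → prefix "lin" already present; 5 new (p, a, d, o, r)
  "vi" → 2 new (v, i)
  "fenlingal" → prefix "fen" already present; 6 new (l, i, n, g, a, l)
  "lumor" → prefix "l" already present; 4 new (u, m, o, r)
  "lintorgalbel" → prefix "lin" already present; 9 new (t, o, r, g, a, l, b, e, l)
  "lintorsar" → prefix "lintor" already present; 3 new (s, a, r)
Total nodes = 5 + 5 + 6 + 4 + 2 + 7 + 3 + 5 + 2 + 6 + 4 + 9 + 3 = 61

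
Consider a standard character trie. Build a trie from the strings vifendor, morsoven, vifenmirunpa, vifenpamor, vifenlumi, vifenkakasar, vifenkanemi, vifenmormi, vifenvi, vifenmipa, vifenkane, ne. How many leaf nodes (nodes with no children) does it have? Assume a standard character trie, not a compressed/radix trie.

11

Leaves are exactly the stored words that no other stored word extends.
Those words: "morsoven", "ne", "vifendor", "vifenkakasar", "vifenkanemi", "vifenlumi", "vifenmipa", "vifenmirunpa", "vifenmormi", "vifenpamor", "vifenvi"
Leaf count: 11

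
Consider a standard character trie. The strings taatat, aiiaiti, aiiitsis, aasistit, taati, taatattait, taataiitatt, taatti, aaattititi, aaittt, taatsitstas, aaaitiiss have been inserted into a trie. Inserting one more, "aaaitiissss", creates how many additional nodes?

2

"aaaitiiss" is already a path in the trie; the remaining "ss" must be added.
New nodes needed: |"aaaitiissss"| − 9 = 11 − 9 = 2.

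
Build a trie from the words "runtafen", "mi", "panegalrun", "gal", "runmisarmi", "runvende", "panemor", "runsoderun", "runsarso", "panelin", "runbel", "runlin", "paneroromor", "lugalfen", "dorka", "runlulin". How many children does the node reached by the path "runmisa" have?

Walk "runmisa" from the root, arriving at one node.
Distinct next characters after "runmisa": r.
That node has 1 child edge.

1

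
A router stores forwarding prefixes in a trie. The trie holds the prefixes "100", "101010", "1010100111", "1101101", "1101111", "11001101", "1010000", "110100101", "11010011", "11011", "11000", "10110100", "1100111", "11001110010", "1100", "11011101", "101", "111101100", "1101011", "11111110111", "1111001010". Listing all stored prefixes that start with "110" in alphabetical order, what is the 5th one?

11001110010

Filter for "110…" and sort: "1100", "11000", "11001101", "1100111", "11001110010", "110100101", "11010011", "1101011", "11011", "1101101", "11011101", "1101111"
The 5th is 11001110010.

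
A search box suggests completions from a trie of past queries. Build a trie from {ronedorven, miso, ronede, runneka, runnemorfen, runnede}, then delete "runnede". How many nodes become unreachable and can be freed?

Walk "runnede" from the leaf back toward the root, removing each node that no remaining word uses.
The suffix "de" (2 nodes) is used only by "runnede"; the node for "runne" still has the child "k", so pruning stops there.
Nodes removed: 2

2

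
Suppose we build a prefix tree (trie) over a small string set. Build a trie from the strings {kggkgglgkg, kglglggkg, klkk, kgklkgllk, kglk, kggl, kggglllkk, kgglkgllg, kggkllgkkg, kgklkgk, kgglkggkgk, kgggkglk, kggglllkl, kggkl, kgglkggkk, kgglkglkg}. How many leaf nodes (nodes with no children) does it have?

14

A leaf is a node with no children — equivalently, the end of a word that is not a proper prefix of any other stored word.
Those words: "kgggkglk", "kggglllkk", "kggglllkl", "kggkgglgkg", "kggkllgkkg", "kgglkggkgk", "kgglkggkk", "kgglkglkg", "kgglkgllg", "kgklkgk", "kgklkgllk", "kglglggkg", "kglk", "klkk"
Leaf count: 14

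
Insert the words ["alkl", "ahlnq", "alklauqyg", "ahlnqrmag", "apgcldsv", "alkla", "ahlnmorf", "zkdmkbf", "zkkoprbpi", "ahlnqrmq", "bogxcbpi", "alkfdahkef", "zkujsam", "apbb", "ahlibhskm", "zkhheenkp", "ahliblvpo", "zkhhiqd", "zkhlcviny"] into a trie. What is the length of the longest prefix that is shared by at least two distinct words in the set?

7

Look for the deepest trie node that still has at least two words in its subtree.
"ahlnqrmag" and "ahlnqrmq" agree on "ahlnqrm" (7 characters) before diverging; nothing deeper is shared.
Longest shared-prefix length: 7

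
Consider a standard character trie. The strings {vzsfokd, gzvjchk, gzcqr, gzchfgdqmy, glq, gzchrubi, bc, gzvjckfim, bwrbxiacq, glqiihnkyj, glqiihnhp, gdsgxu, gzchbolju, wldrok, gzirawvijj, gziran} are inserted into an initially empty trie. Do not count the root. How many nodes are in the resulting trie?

Count nodes per top-level branch (shared prefixes stored once):
  'b'-branch (bc, bwrbxiacq): 10 nodes
  'g'-branch (gdsgxu, glq, glqiihnhp, glqiihnkyj, gzchbolju, gzchfgdqmy, gzchrubi, gzcqr, gziran, gzirawvijj, gzvjchk, gzvjckfim): 55 nodes
  'v'-branch (vzsfokd): 7 nodes
  'w'-branch (wldrok): 6 nodes
Sum: 78

78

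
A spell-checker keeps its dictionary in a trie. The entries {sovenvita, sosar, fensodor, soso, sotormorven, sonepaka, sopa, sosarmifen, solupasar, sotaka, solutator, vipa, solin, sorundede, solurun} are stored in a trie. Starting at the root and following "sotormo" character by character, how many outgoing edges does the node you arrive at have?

Walk "sotormo" from the root, arriving at one node.
Characters that immediately follow "sotormo" among the stored strings: {r}.
That node has 1 child edge.

1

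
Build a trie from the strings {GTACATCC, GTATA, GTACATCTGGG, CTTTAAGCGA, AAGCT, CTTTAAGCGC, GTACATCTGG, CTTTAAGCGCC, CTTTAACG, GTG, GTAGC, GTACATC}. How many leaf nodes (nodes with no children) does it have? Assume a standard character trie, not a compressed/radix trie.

Leaves are exactly the stored words that no other stored word extends.
Those words: "AAGCT", "CTTTAACG", "CTTTAAGCGA", "CTTTAAGCGCC", "GTACATCC", "GTACATCTGGG", "GTAGC", "GTATA", "GTG"
Leaf count: 9

9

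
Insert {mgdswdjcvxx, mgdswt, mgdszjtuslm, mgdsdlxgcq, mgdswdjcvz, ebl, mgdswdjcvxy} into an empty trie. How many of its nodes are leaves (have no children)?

7

Leaves are exactly the stored words that no other stored word extends.
Those words: "ebl", "mgdsdlxgcq", "mgdswdjcvxx", "mgdswdjcvxy", "mgdswdjcvz", "mgdswt", "mgdszjtuslm"
Leaf count: 7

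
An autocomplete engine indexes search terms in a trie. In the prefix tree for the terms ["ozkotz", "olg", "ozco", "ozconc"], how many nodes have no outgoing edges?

A leaf is a node with no children — equivalently, the end of a word that is not a proper prefix of any other stored word.
Those words: "olg", "ozconc", "ozkotz"
Leaf count: 3

3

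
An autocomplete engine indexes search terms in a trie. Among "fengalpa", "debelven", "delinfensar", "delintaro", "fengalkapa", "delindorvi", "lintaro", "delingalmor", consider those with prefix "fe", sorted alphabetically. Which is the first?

fengalkapa

Filter for "fe…" and sort: "fengalkapa", "fengalpa"
Position 1: fengalkapa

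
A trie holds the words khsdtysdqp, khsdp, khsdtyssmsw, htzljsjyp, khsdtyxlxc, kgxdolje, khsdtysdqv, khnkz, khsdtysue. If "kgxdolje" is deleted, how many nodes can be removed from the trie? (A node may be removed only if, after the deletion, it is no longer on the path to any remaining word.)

7

Walk "kgxdolje" from the leaf back toward the root, removing each node that no remaining word uses.
The suffix "gxdolje" (7 nodes) is used only by "kgxdolje"; the node for "k" still has the child "h", so pruning stops there.
Nodes removed: 7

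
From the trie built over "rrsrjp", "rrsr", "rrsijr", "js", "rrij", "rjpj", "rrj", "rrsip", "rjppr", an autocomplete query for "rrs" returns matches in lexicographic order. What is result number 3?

rrsr

DFS of the "rrs" subtree visits, in order: "rrsijr", "rrsip", "rrsr", "rrsrjp"
Position 3: rrsr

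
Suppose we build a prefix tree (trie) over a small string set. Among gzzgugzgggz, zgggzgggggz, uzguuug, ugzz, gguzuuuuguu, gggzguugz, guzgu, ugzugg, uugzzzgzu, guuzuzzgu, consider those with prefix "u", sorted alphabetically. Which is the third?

uugzzzgzu

DFS of the "u" subtree visits, in order: "ugzugg", "ugzz", "uugzzzgzu", "uzguuug"
The 3rd is uugzzzgzu.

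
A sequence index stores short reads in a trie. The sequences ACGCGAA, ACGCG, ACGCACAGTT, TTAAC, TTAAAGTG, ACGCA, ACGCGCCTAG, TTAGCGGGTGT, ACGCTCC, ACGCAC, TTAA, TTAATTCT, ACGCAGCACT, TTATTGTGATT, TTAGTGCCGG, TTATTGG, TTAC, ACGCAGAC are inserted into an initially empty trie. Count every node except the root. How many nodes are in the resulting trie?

Count nodes per top-level branch (shared prefixes stored once):
  'A'-branch (ACGCA, ACGCAC, ACGCACAGTT, ACGCAGAC, ACGCAGCACT, ACGCG, ACGCGAA, ACGCGCCTAG, ACGCTCC): 28 nodes
  'T'-branch (TTAA, TTAAAGTG, TTAAC, TTAATTCT, TTAC, TTAGCGGGTGT, TTAGTGCCGG, TTATTGG, TTATTGTGATT): 37 nodes
Sum: 65

65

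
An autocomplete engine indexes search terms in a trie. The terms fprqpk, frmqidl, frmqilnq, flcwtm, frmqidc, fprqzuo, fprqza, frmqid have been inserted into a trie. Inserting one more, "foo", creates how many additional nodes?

"f" is already a path in the trie; the remaining "oo" must be added.
New nodes needed: |"foo"| − 1 = 3 − 1 = 2.

2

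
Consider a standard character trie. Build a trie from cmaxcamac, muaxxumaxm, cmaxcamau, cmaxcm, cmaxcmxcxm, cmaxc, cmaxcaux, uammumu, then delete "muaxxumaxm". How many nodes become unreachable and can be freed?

10

A node on "muaxxumaxm"'s path can go only if nothing else ends at it or branches off below it.
No other word shares any prefix with "muaxxumaxm", so all 10 of its nodes go.
Nodes removed: 10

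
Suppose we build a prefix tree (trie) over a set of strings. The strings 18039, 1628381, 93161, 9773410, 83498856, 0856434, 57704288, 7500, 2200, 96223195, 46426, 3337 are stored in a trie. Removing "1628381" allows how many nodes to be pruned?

Walk "1628381" from the leaf back toward the root, removing each node that no remaining word uses.
The suffix "628381" (6 nodes) is used only by "1628381"; the node for "1" still has the child "8", so pruning stops there.
Nodes removed: 6

6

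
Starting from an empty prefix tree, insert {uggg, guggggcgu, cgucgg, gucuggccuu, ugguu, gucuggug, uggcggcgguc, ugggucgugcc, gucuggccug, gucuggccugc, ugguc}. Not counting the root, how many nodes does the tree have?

49

Count nodes per top-level branch (shared prefixes stored once):
  'c'-branch (cgucgg): 6 nodes
  'g'-branch (gucuggccug, gucuggccugc, gucuggccuu, gucuggug, guggggcgu): 21 nodes
  'u'-branch (uggcggcgguc, uggg, ugggucgugcc, ugguc, ugguu): 22 nodes
Sum: 49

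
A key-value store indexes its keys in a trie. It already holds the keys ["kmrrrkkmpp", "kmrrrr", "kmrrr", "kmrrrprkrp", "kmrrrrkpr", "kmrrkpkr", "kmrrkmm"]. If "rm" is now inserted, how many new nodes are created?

2

Nothing in the trie begins with "r"; the whole of "rm" is new.
2 − 0 = 2 new nodes.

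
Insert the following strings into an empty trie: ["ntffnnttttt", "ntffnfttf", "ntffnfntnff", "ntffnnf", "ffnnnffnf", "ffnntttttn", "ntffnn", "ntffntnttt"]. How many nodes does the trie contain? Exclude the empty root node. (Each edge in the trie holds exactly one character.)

Count nodes per top-level branch (shared prefixes stored once):
  'f'-branch (ffnnnffnf, ffnntttttn): 15 nodes
  'n'-branch (ntffnfntnff, ntffnfttf, ntffnn, ntffnnf, ntffnnttttt, ntffntnttt): 26 nodes
Sum: 41

41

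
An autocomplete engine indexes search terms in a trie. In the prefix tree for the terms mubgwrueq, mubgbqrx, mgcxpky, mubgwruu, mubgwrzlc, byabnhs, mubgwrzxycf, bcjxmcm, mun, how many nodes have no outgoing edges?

9

A leaf is a node with no children — equivalently, the end of a word that is not a proper prefix of any other stored word.
Those words: "bcjxmcm", "byabnhs", "mgcxpky", "mubgbqrx", "mubgwrueq", "mubgwruu", "mubgwrzlc", "mubgwrzxycf", "mun"
Leaf count: 9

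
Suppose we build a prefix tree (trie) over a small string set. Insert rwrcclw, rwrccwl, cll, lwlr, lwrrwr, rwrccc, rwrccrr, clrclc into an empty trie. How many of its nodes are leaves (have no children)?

Leaves are exactly the stored words that no other stored word extends.
Those words: "cll", "clrclc", "lwlr", "lwrrwr", "rwrccc", "rwrcclw", "rwrccrr", "rwrccwl"
Leaf count: 8

8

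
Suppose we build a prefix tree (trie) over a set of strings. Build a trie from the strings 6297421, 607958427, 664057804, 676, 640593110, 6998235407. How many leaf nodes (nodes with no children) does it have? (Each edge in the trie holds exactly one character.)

6

A leaf is a node with no children — equivalently, the end of a word that is not a proper prefix of any other stored word.
Those words: "607958427", "6297421", "640593110", "664057804", "676", "6998235407"
Leaf count: 6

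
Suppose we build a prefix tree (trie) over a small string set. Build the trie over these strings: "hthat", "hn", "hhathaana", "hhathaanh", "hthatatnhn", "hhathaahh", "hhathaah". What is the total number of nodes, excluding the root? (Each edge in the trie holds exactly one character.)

Count nodes per top-level branch (shared prefixes stored once):
  'h'-branch (hhathaah, hhathaahh, hhathaana, hhathaanh, hn, hthat, hthatatnhn): 22 nodes
Sum: 22

22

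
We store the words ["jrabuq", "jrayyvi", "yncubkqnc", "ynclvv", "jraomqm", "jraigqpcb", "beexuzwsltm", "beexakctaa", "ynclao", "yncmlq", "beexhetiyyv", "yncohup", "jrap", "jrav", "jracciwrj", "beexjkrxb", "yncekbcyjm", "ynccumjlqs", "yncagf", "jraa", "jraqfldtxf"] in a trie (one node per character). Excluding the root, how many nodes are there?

Insert word by word; a character creates a node only if that edge doesn't already exist:
  "jrabuq" → 6 new (j, r, a, b, u, q)
  "jrayyvi" → prefix "jra" already present; 4 new (y, y, v, i)
  "yncubkqnc" → 9 new (y, n, c, u, b, k, q, n, c)
  "ynclvv" → prefix "ync" already present; 3 new (l, v, v)
  "jraomqm" → prefix "jra" already present; 4 new (o, m, q, m)
  "jraigqpcb" → prefix "jra" already present; 6 new (i, g, q, p, c, b)
  "beexuzwsltm" → 11 new (b, e, e, x, u, z, w, s, l, t, m)
  "beexakctaa" → prefix "beex" already present; 6 new (a, k, c, t, a, a)
  "ynclao" → prefix "yncl" already present; 2 new (a, o)
  "yncmlq" → prefix "ync" already present; 3 new (m, l, q)
  "beexhetiyyv" → prefix "beex" already present; 7 new (h, e, t, i, y, y, v)
  "yncohup" → prefix "ync" already present; 4 new (o, h, u, p)
  "jrap" → prefix "jra" already present; 1 new (p)
  "jrav" → prefix "jra" already present; 1 new (v)
  "jracciwrj" → prefix "jra" already present; 6 new (c, c, i, w, r, j)
  "beexjkrxb" → prefix "beex" already present; 5 new (j, k, r, x, b)
  "yncekbcyjm" → prefix "ync" already present; 7 new (e, k, b, c, y, j, m)
  "ynccumjlqs" → prefix "ync" already present; 7 new (c, u, m, j, l, q, s)
  "yncagf" → prefix "ync" already present; 3 new (a, g, f)
  "jraa" → prefix "jra" already present; 1 new (a)
  "jraqfldtxf" → prefix "jra" already present; 7 new (q, f, l, d, t, x, f)
Total nodes = 6 + 4 + 9 + 3 + 4 + 6 + 11 + 6 + 2 + 3 + 7 + 4 + 1 + 1 + 6 + 5 + 7 + 7 + 3 + 1 + 7 = 103

103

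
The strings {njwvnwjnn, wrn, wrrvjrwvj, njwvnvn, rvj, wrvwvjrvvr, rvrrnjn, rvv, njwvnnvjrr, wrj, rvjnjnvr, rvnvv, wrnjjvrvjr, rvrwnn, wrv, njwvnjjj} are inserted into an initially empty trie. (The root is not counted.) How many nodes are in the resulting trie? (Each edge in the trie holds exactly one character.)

For each word, the new-node count is its length minus the longest prefix already in the trie:
  "njwvnwjnn" → 9 new (n, j, w, v, n, w, j, n, n)
  "wrn" → 3 new (w, r, n)
  "wrrvjrwvj" → prefix "wr" already present; 7 new (r, v, j, r, w, v, j)
  "njwvnvn" → prefix "njwvn" already present; 2 new (v, n)
  "rvj" → 3 new (r, v, j)
  "wrvwvjrvvr" → prefix "wr" already present; 8 new (v, w, v, j, r, v, v, r)
  "rvrrnjn" → prefix "rv" already present; 5 new (r, r, n, j, n)
  "rvv" → prefix "rv" already present; 1 new (v)
  "njwvnnvjrr" → prefix "njwvn" already present; 5 new (n, v, j, r, r)
  "wrj" → prefix "wr" already present; 1 new (j)
  "rvjnjnvr" → prefix "rvj" already present; 5 new (n, j, n, v, r)
  "rvnvv" → prefix "rv" already present; 3 new (n, v, v)
  "wrnjjvrvjr" → prefix "wrn" already present; 7 new (j, j, v, r, v, j, r)
  "rvrwnn" → prefix "rvr" already present; 3 new (w, n, n)
  "wrv" → prefix "wrv" already present; 0 new (none)
  "njwvnjjj" → prefix "njwvn" already present; 3 new (j, j, j)
Total nodes = 9 + 3 + 7 + 2 + 3 + 8 + 5 + 1 + 5 + 1 + 5 + 3 + 7 + 3 + 0 + 3 = 65

65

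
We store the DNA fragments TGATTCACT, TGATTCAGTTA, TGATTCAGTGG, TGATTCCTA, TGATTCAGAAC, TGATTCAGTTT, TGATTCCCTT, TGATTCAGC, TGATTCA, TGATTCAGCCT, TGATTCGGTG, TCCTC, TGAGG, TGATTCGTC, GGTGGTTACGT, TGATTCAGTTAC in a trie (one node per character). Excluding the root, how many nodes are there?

52

Trace insertions, counting only characters that open a new branch:
  "TGATTCACT" → 9 new (T, G, A, T, T, C, A, C, T)
  "TGATTCAGTTA" → prefix "TGATTCA" already present; 4 new (G, T, T, A)
  "TGATTCAGTGG" → prefix "TGATTCAGT" already present; 2 new (G, G)
  "TGATTCCTA" → prefix "TGATTC" already present; 3 new (C, T, A)
  "TGATTCAGAAC" → prefix "TGATTCAG" already present; 3 new (A, A, C)
  "TGATTCAGTTT" → prefix "TGATTCAGTT" already present; 1 new (T)
  "TGATTCCCTT" → prefix "TGATTCC" already present; 3 new (C, T, T)
  "TGATTCAGC" → prefix "TGATTCAG" already present; 1 new (C)
  "TGATTCA" → prefix "TGATTCA" already present; 0 new (none)
  "TGATTCAGCCT" → prefix "TGATTCAGC" already present; 2 new (C, T)
  "TGATTCGGTG" → prefix "TGATTC" already present; 4 new (G, G, T, G)
  "TCCTC" → prefix "T" already present; 4 new (C, C, T, C)
  "TGAGG" → prefix "TGA" already present; 2 new (G, G)
  "TGATTCGTC" → prefix "TGATTCG" already present; 2 new (T, C)
  "GGTGGTTACGT" → 11 new (G, G, T, G, G, T, T, A, C, G, T)
  "TGATTCAGTTAC" → prefix "TGATTCAGTTA" already present; 1 new (C)
Total nodes = 9 + 4 + 2 + 3 + 3 + 1 + 3 + 1 + 0 + 2 + 4 + 4 + 2 + 2 + 11 + 1 = 52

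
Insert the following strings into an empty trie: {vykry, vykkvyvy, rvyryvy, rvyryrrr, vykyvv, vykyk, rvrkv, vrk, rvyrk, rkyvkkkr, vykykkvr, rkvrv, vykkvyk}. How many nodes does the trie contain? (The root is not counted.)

44

Trace insertions, counting only characters that open a new branch:
  "vykry" → 5 new (v, y, k, r, y)
  "vykkvyvy" → prefix "vyk" already present; 5 new (k, v, y, v, y)
  "rvyryvy" → 7 new (r, v, y, r, y, v, y)
  "rvyryrrr" → prefix "rvyry" already present; 3 new (r, r, r)
  "vykyvv" → prefix "vyk" already present; 3 new (y, v, v)
  "vykyk" → prefix "vyky" already present; 1 new (k)
  "rvrkv" → prefix "rv" already present; 3 new (r, k, v)
  "vrk" → prefix "v" already present; 2 new (r, k)
  "rvyrk" → prefix "rvyr" already present; 1 new (k)
  "rkyvkkkr" → prefix "r" already present; 7 new (k, y, v, k, k, k, r)
  "vykykkvr" → prefix "vykyk" already present; 3 new (k, v, r)
  "rkvrv" → prefix "rk" already present; 3 new (v, r, v)
  "vykkvyk" → prefix "vykkvy" already present; 1 new (k)
Total nodes = 5 + 5 + 7 + 3 + 3 + 1 + 3 + 2 + 1 + 7 + 3 + 3 + 1 = 44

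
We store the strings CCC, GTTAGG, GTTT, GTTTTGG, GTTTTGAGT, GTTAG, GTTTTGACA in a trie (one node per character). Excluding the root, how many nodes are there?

18

Trace insertions, counting only characters that open a new branch:
  "CCC" → 3 new (C, C, C)
  "GTTAGG" → 6 new (G, T, T, A, G, G)
  "GTTT" → prefix "GTT" already present; 1 new (T)
  "GTTTTGG" → prefix "GTTT" already present; 3 new (T, G, G)
  "GTTTTGAGT" → prefix "GTTTTG" already present; 3 new (A, G, T)
  "GTTAG" → prefix "GTTAG" already present; 0 new (none)
  "GTTTTGACA" → prefix "GTTTTGA" already present; 2 new (C, A)
Total nodes = 3 + 6 + 1 + 3 + 3 + 0 + 2 = 18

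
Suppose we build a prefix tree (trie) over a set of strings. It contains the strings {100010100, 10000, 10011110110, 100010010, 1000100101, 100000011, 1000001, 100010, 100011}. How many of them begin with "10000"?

Traverse to the node for "10000", then collect every word in that subtree.
Matches: "10000", "100000011", "1000001"
Count: 3

3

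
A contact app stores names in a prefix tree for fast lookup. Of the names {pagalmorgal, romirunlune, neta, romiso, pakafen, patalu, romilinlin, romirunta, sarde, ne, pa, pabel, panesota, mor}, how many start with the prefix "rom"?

4

Walk to "rom"; the words in its subtree are exactly those with that prefix.
Matches: "romilinlin", "romirunlune", "romirunta", "romiso"
Count: 4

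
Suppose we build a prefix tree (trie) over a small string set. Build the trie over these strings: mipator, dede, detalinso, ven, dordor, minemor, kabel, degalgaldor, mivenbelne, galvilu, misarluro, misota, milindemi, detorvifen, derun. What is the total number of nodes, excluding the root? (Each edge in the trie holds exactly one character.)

87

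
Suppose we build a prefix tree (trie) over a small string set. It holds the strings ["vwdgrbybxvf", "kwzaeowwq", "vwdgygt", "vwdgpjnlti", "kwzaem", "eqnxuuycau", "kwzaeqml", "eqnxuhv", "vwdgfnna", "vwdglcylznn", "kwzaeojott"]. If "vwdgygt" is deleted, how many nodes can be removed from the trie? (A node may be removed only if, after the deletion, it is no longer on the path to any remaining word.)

After clearing the end-marker at "vwdgygt", prune upward until reaching a node still needed by another word.
The suffix "ygt" (3 nodes) is used only by "vwdgygt"; the node for "vwdg" still has the child "r", so pruning stops there.
Nodes removed: 3

3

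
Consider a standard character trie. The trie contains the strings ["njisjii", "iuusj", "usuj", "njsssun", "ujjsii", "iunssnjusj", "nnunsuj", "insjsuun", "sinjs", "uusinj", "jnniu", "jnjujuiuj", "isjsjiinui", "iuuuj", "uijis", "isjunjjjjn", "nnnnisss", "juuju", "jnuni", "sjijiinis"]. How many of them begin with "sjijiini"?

1

Walk to "sjijiini"; the words in its subtree are exactly those with that prefix.
Words under "sjijiini": sjijiinis
Count: 1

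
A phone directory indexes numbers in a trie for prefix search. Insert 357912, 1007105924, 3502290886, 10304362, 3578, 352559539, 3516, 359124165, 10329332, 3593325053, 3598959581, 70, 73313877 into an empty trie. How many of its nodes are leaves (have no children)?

A leaf is a node with no children — equivalently, the end of a word that is not a proper prefix of any other stored word.
Those words: "1007105924", "10304362", "10329332", "3502290886", "3516", "352559539", "3578", "357912", "359124165", "3593325053", "3598959581", "70", "73313877"
Leaf count: 13

13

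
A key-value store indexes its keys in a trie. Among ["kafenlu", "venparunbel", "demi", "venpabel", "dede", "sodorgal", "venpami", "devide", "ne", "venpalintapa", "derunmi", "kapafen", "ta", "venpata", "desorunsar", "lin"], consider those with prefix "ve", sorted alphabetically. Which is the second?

venpalintapa

Filter for "ve…" and sort: "venpabel", "venpalintapa", "venpami", "venparunbel", "venpata"
The 2nd is venpalintapa.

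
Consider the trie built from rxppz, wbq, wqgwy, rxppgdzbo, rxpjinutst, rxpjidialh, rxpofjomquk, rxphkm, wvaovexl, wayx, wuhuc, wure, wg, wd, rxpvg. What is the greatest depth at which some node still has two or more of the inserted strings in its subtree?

Equivalently: take the maximum, over all pairs, of their longest common prefix length.
"rxpjidialh" and "rxpjinutst" agree on "rxpji" (5 characters) before diverging; nothing deeper is shared.
Longest shared-prefix length: 5

5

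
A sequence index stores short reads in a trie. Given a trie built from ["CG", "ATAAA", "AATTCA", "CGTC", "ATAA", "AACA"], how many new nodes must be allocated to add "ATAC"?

"ATA" is already a path in the trie; the remaining "C" must be added.
So 4 − 3 = 1 new nodes.

1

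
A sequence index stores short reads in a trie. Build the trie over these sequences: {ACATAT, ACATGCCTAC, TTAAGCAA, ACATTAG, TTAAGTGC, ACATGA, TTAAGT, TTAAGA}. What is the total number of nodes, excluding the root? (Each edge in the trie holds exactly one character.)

Trie structure (* marks end of a word):
(root)
├─ A
│  └─ C
│     └─ A
│        └─ T
│           ├─ A
│           │  └─ T *
│           ├─ G
│           │  ├─ A *
│           │  └─ C
│           │     └─ C
│           │        └─ T
│           │           └─ A
│           │              └─ C *
│           └─ T
│              └─ A
│                 └─ G *
└─ T
   └─ T
      └─ A
         └─ A
            └─ G
               ├─ A *
               ├─ C
               │  └─ A
               │     └─ A *
               └─ T *
                  └─ G
                     └─ C *
Counting every labelled node above: 28.

28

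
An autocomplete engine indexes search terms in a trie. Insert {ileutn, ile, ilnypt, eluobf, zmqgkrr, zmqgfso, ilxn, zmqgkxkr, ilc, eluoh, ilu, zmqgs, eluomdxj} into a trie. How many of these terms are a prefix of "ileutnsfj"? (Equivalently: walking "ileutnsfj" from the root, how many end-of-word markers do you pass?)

Walk "ileutnsfj" from the root; an end-of-word marker is hit whenever a stored word is a prefix of "ileutnsfj".
Prefixes of the query that are stored words: "ile", "ileutn"
Count: 2

2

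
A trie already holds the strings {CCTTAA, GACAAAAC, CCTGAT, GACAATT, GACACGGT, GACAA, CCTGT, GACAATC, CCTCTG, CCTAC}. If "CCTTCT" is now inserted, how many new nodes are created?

The longest prefix of "CCTTCT" already in the trie is "CCTT" (length 4).
So 6 − 4 = 2 new nodes.

2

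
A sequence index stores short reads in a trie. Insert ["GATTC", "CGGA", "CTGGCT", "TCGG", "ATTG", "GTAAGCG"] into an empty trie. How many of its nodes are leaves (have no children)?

6

Leaves are exactly the stored words that no other stored word extends.
Those words: "ATTG", "CGGA", "CTGGCT", "GATTC", "GTAAGCG", "TCGG"
Leaf count: 6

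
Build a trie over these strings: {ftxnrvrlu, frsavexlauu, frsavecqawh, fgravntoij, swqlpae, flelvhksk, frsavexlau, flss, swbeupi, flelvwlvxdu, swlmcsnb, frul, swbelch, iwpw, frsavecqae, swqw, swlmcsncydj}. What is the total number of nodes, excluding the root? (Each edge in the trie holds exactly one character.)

Insert word by word; a character creates a node only if that edge doesn't already exist:
  "ftxnrvrlu" → 9 new (f, t, x, n, r, v, r, l, u)
  "frsavexlauu" → prefix "f" already present; 10 new (r, s, a, v, e, x, l, a, u, u)
  "frsavecqawh" → prefix "frsave" already present; 5 new (c, q, a, w, h)
  "fgravntoij" → prefix "f" already present; 9 new (g, r, a, v, n, t, o, i, j)
  "swqlpae" → 7 new (s, w, q, l, p, a, e)
  "flelvhksk" → prefix "f" already present; 8 new (l, e, l, v, h, k, s, k)
  "frsavexlau" → prefix "frsavexlau" already present; 0 new (none)
  "flss" → prefix "fl" already present; 2 new (s, s)
  "swbeupi" → prefix "sw" already present; 5 new (b, e, u, p, i)
  "flelvwlvxdu" → prefix "flelv" already present; 6 new (w, l, v, x, d, u)
  "swlmcsnb" → prefix "sw" already present; 6 new (l, m, c, s, n, b)
  "frul" → prefix "fr" already present; 2 new (u, l)
  "swbelch" → prefix "swbe" already present; 3 new (l, c, h)
  "iwpw" → 4 new (i, w, p, w)
  "frsavecqae" → prefix "frsavecqa" already present; 1 new (e)
  "swqw" → prefix "swq" already present; 1 new (w)
  "swlmcsncydj" → prefix "swlmcsn" already present; 4 new (c, y, d, j)
Total nodes = 9 + 10 + 5 + 9 + 7 + 8 + 0 + 2 + 5 + 6 + 6 + 2 + 3 + 4 + 1 + 1 + 4 = 82

82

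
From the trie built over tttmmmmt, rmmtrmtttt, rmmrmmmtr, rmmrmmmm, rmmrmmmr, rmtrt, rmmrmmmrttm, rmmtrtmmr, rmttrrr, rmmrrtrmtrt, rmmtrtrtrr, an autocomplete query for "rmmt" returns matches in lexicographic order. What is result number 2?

rmmtrtmmr

Filter for "rmmt…" and sort: "rmmtrmtttt", "rmmtrtmmr", "rmmtrtrtrr"
Position 2: rmmtrtmmr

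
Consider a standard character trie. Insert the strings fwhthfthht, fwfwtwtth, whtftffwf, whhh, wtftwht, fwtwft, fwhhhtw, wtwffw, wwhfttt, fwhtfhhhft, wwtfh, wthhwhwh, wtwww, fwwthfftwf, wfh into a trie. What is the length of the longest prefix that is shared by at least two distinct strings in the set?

4

Equivalently: take the maximum, over all pairs, of their longest common prefix length.
e.g. "fwhtfhhhft" and "fwhthfthht" share the prefix "fwht" of length 4; no pair shares a longer one.
Longest shared-prefix length: 4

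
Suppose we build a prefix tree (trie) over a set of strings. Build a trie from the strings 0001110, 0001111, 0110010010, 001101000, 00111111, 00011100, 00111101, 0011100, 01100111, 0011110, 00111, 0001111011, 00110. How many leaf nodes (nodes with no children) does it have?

8

A leaf is a node with no children — equivalently, the end of a word that is not a proper prefix of any other stored word.
Those words: "00011100", "0001111011", "001101000", "0011100", "00111101", "00111111", "0110010010", "01100111"
Leaf count: 8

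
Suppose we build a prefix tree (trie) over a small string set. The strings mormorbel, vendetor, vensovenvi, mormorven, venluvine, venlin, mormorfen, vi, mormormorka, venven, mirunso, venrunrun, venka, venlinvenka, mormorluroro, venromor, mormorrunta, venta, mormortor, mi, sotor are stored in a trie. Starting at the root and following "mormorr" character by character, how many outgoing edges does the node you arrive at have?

Follow the path "mormorr" to its node, then look at its outgoing edges.
Distinct next characters after "mormorr": u.
That node has 1 child edge.

1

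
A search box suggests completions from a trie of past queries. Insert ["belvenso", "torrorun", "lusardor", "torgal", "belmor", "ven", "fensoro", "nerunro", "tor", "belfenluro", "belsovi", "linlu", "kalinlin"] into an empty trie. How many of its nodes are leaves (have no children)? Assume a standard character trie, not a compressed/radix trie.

A leaf is a node with no children — equivalently, the end of a word that is not a proper prefix of any other stored word.
Those words: "belfenluro", "belmor", "belsovi", "belvenso", "fensoro", "kalinlin", "linlu", "lusardor", "nerunro", "torgal", "torrorun", "ven"
Leaf count: 12

12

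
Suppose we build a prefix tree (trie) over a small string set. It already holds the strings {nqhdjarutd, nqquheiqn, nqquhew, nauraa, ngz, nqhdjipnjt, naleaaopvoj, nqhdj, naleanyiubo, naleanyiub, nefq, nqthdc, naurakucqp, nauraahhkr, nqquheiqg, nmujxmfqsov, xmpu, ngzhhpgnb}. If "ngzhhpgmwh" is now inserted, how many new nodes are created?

3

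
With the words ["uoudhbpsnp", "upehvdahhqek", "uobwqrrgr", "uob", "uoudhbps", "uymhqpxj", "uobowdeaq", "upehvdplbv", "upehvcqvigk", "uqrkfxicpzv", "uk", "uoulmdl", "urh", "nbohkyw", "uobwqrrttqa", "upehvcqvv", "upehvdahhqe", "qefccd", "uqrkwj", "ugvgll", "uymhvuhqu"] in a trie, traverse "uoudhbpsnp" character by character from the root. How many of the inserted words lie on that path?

Walk "uoudhbpsnp" from the root; an end-of-word marker is hit whenever a stored word is a prefix of "uoudhbpsnp".
Prefixes of the query that are stored words: "uoudhbps", "uoudhbpsnp"
Count: 2

2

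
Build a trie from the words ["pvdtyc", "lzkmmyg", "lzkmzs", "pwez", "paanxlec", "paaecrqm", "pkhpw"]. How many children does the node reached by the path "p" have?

Walk "p" from the root, arriving at one node.
Characters that immediately follow "p" among the stored strings: {a, k, v, w}.
That node has 4 child edges.

4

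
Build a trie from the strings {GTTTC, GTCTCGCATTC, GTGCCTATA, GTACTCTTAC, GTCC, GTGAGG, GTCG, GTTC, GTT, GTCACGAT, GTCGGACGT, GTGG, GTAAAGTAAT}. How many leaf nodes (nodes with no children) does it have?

Leaves are exactly the stored words that no other stored word extends.
Those words: "GTAAAGTAAT", "GTACTCTTAC", "GTCACGAT", "GTCC", "GTCGGACGT", "GTCTCGCATTC", "GTGAGG", "GTGCCTATA", "GTGG", "GTTC", "GTTTC"
Leaf count: 11

11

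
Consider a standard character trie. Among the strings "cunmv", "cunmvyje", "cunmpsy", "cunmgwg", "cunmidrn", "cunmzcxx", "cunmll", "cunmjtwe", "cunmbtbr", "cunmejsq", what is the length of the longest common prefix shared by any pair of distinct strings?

Look for the deepest trie node that still has at least two words in its subtree.
e.g. "cunmv" and "cunmvyje" share the prefix "cunmv" of length 5; no pair shares a longer one.
Longest shared-prefix length: 5

5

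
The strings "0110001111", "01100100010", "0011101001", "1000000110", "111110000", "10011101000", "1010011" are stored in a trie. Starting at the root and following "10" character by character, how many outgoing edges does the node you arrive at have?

Follow the path "10" to its node, then look at its outgoing edges.
Distinct next characters after "10": 0, 1.
That node has 2 child edges.

2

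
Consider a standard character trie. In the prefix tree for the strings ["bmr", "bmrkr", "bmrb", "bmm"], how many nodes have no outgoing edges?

3

Leaves are exactly the stored words that no other stored word extends.
Those words: "bmm", "bmrb", "bmrkr"
Leaf count: 3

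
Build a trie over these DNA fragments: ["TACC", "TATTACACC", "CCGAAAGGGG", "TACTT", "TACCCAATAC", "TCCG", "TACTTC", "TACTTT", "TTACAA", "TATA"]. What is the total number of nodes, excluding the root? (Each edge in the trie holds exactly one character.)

40

For each word, the new-node count is its length minus the longest prefix already in the trie:
  "TACC" → 4 new (T, A, C, C)
  "TATTACACC" → prefix "TA" already present; 7 new (T, T, A, C, A, C, C)
  "CCGAAAGGGG" → 10 new (C, C, G, A, A, A, G, G, G, G)
  "TACTT" → prefix "TAC" already present; 2 new (T, T)
  "TACCCAATAC" → prefix "TACC" already present; 6 new (C, A, A, T, A, C)
  "TCCG" → prefix "T" already present; 3 new (C, C, G)
  "TACTTC" → prefix "TACTT" already present; 1 new (C)
  "TACTTT" → prefix "TACTT" already present; 1 new (T)
  "TTACAA" → prefix "T" already present; 5 new (T, A, C, A, A)
  "TATA" → prefix "TAT" already present; 1 new (A)
Total nodes = 4 + 7 + 10 + 2 + 6 + 3 + 1 + 1 + 5 + 1 = 40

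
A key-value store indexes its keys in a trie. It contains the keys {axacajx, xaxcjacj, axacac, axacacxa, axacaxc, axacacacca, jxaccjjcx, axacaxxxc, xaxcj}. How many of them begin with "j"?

Filter for entries beginning with "j":
Matches: "jxaccjjcx"
Count: 1

1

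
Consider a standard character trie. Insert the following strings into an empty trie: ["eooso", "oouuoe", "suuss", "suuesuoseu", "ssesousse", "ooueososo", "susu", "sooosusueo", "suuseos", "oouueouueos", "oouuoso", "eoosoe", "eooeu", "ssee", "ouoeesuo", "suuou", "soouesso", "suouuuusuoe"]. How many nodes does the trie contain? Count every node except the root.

Count nodes per top-level branch (shared prefixes stored once):
  'e'-branch (eooeu, eooso, eoosoe): 8 nodes
  'o'-branch (ooueososo, oouueouueos, oouuoe, oouuoso, ouoeesuo): 28 nodes
  's'-branch (sooosusueo, soouesso, ssee, ssesousse, suouuuusuoe, susu, suuesuoseu, suuou, suuseos, suuss): 51 nodes
Sum: 87

87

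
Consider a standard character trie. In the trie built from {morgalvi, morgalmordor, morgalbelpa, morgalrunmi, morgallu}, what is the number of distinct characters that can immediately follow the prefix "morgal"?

Follow the path "morgal" to its node, then look at its outgoing edges.
Distinct next characters after "morgal": b, l, m, r, v.
That node has 5 child edges.

5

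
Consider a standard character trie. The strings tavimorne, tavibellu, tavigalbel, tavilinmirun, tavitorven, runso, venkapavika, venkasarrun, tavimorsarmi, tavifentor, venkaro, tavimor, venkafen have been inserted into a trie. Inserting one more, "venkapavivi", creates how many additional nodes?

Walking "venkapavivi" from the root, the first 9 characters ("venkapavi") follow existing edges; "v" is the first miss.
New nodes needed: |"venkapavivi"| − 9 = 11 − 9 = 2.

2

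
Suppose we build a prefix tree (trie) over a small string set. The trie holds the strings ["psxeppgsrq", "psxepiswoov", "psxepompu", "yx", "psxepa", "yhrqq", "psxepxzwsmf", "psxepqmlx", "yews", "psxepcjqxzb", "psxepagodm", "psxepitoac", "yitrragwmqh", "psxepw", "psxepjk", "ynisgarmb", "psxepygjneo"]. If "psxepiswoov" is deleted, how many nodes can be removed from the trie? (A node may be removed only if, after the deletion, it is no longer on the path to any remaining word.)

After clearing the end-marker at "psxepiswoov", prune upward until reaching a node still needed by another word.
The suffix "swoov" (5 nodes) is used only by "psxepiswoov"; the node for "psxepi" still has the child "t", so pruning stops there.
Nodes removed: 5

5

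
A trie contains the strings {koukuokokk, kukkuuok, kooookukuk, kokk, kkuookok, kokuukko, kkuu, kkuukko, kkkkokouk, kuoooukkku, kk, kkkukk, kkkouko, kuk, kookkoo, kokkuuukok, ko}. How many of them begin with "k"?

17

Walk to "k"; the words in its subtree are exactly those with that prefix.
Matches: "kk", "kkkkokouk", "kkkouko", "kkkukk", "kkuookok", "kkuu", "kkuukko", "ko", "kokk", "kokkuuukok", "kokuukko", "kookkoo", "kooookukuk", "koukuokokk", "kuk", "kukkuuok", "kuoooukkku"
Count: 17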